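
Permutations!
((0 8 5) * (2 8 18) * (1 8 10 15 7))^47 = (0 2 15 1 5 18 10 7 8)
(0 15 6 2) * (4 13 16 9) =(0 15 6 2)(4 13 16 9) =[15, 1, 0, 3, 13, 5, 2, 7, 8, 4, 10, 11, 12, 16, 14, 6, 9]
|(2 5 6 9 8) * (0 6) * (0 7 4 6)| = |(2 5 7 4 6 9 8)| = 7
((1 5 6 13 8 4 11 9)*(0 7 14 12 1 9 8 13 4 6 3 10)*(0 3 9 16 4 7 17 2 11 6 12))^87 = (0 11 1 16 7 17 8 5 4 14 2 12 9 6)(3 10)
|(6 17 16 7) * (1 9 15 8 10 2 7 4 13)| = 12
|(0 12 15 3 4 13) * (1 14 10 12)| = 9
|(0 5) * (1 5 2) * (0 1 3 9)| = |(0 2 3 9)(1 5)| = 4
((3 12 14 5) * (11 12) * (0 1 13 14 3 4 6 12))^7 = ((0 1 13 14 5 4 6 12 3 11))^7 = (0 12 5 1 3 4 13 11 6 14)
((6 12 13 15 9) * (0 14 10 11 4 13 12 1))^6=((0 14 10 11 4 13 15 9 6 1))^6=(0 15 10 6 4)(1 13 14 9 11)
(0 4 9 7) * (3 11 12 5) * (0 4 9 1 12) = (0 9 7 4 1 12 5 3 11) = [9, 12, 2, 11, 1, 3, 6, 4, 8, 7, 10, 0, 5]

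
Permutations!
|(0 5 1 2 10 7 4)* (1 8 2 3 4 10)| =|(0 5 8 2 1 3 4)(7 10)| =14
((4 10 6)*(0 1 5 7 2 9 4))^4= (0 2 6 7 10 5 4 1 9)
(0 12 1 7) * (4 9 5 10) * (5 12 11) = [11, 7, 2, 3, 9, 10, 6, 0, 8, 12, 4, 5, 1] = (0 11 5 10 4 9 12 1 7)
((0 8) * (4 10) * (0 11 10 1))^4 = ((0 8 11 10 4 1))^4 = (0 4 11)(1 10 8)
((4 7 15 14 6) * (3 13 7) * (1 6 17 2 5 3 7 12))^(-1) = (1 12 13 3 5 2 17 14 15 7 4 6)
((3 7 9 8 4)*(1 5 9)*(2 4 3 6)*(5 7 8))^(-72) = (9)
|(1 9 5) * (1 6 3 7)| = |(1 9 5 6 3 7)| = 6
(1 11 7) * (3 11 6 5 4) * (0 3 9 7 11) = (11)(0 3)(1 6 5 4 9 7) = [3, 6, 2, 0, 9, 4, 5, 1, 8, 7, 10, 11]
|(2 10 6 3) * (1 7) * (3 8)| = 10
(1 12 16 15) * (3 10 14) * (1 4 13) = (1 12 16 15 4 13)(3 10 14) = [0, 12, 2, 10, 13, 5, 6, 7, 8, 9, 14, 11, 16, 1, 3, 4, 15]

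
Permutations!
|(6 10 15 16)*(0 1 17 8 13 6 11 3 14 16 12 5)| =|(0 1 17 8 13 6 10 15 12 5)(3 14 16 11)| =20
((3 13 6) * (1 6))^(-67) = ((1 6 3 13))^(-67) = (1 6 3 13)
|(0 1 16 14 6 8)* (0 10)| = 7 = |(0 1 16 14 6 8 10)|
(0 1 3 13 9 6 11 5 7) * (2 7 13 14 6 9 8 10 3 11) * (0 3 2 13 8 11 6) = (0 1 6 13 11 5 8 10 2 7 3 14) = [1, 6, 7, 14, 4, 8, 13, 3, 10, 9, 2, 5, 12, 11, 0]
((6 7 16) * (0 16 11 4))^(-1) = (0 4 11 7 6 16)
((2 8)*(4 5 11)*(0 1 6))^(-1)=(0 6 1)(2 8)(4 11 5)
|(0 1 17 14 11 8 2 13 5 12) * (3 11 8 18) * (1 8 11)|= |(0 8 2 13 5 12)(1 17 14 11 18 3)|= 6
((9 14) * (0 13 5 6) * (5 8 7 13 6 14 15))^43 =(0 6)(5 15 9 14)(7 13 8) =((0 6)(5 14 9 15)(7 13 8))^43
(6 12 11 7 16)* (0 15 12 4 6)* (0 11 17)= [15, 1, 2, 3, 6, 5, 4, 16, 8, 9, 10, 7, 17, 13, 14, 12, 11, 0]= (0 15 12 17)(4 6)(7 16 11)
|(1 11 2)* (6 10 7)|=3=|(1 11 2)(6 10 7)|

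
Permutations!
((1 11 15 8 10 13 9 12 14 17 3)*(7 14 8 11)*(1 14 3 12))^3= ((1 7 3 14 17 12 8 10 13 9)(11 15))^3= (1 14 8 9 3 12 13 7 17 10)(11 15)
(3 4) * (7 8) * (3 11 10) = [0, 1, 2, 4, 11, 5, 6, 8, 7, 9, 3, 10] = (3 4 11 10)(7 8)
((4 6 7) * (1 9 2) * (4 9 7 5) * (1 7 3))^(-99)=(9)(1 3)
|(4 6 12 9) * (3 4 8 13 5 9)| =|(3 4 6 12)(5 9 8 13)| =4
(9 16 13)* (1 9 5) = [0, 9, 2, 3, 4, 1, 6, 7, 8, 16, 10, 11, 12, 5, 14, 15, 13] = (1 9 16 13 5)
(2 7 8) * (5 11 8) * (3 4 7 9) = (2 9 3 4 7 5 11 8) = [0, 1, 9, 4, 7, 11, 6, 5, 2, 3, 10, 8]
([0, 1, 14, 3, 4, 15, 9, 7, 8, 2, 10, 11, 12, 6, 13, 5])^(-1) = [0, 1, 9, 3, 4, 15, 13, 7, 8, 6, 10, 11, 12, 14, 2, 5]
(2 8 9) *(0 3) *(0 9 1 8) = [3, 8, 0, 9, 4, 5, 6, 7, 1, 2] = (0 3 9 2)(1 8)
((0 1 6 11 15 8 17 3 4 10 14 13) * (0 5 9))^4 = (0 15 4 5 6 17 14)(1 8 10 9 11 3 13)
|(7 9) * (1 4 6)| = |(1 4 6)(7 9)| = 6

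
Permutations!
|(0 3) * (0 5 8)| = 4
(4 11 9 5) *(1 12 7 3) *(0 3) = [3, 12, 2, 1, 11, 4, 6, 0, 8, 5, 10, 9, 7] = (0 3 1 12 7)(4 11 9 5)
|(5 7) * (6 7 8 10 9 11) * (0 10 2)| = |(0 10 9 11 6 7 5 8 2)| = 9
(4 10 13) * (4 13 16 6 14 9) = [0, 1, 2, 3, 10, 5, 14, 7, 8, 4, 16, 11, 12, 13, 9, 15, 6] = (4 10 16 6 14 9)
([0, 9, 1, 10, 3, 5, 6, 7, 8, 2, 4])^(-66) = [0, 1, 2, 3, 4, 5, 6, 7, 8, 9, 10]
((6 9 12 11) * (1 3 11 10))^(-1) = (1 10 12 9 6 11 3)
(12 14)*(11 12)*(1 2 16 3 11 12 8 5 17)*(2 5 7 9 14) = [0, 5, 16, 11, 4, 17, 6, 9, 7, 14, 10, 8, 2, 13, 12, 15, 3, 1] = (1 5 17)(2 16 3 11 8 7 9 14 12)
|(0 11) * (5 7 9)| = 6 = |(0 11)(5 7 9)|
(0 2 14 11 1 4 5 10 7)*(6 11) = (0 2 14 6 11 1 4 5 10 7) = [2, 4, 14, 3, 5, 10, 11, 0, 8, 9, 7, 1, 12, 13, 6]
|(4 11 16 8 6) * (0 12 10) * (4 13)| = |(0 12 10)(4 11 16 8 6 13)| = 6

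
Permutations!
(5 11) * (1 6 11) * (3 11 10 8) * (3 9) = [0, 6, 2, 11, 4, 1, 10, 7, 9, 3, 8, 5] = (1 6 10 8 9 3 11 5)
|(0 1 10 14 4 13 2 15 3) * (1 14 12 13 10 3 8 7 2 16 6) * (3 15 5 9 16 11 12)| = |(0 14 4 10 3)(1 15 8 7 2 5 9 16 6)(11 12 13)| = 45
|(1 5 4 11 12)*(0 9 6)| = |(0 9 6)(1 5 4 11 12)| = 15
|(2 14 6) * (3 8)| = |(2 14 6)(3 8)| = 6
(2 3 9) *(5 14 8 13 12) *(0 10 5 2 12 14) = [10, 1, 3, 9, 4, 0, 6, 7, 13, 12, 5, 11, 2, 14, 8] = (0 10 5)(2 3 9 12)(8 13 14)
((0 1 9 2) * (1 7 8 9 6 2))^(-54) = ((0 7 8 9 1 6 2))^(-54) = (0 8 1 2 7 9 6)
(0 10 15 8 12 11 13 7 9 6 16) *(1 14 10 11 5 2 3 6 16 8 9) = [11, 14, 3, 6, 4, 2, 8, 1, 12, 16, 15, 13, 5, 7, 10, 9, 0] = (0 11 13 7 1 14 10 15 9 16)(2 3 6 8 12 5)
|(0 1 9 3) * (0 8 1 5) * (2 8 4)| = |(0 5)(1 9 3 4 2 8)| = 6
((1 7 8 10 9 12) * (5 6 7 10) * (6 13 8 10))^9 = (13)(1 10)(6 9)(7 12)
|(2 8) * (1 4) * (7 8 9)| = |(1 4)(2 9 7 8)| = 4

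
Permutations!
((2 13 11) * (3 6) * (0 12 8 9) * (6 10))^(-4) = (2 11 13)(3 6 10) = ((0 12 8 9)(2 13 11)(3 10 6))^(-4)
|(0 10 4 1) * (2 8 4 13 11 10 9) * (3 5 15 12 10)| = |(0 9 2 8 4 1)(3 5 15 12 10 13 11)| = 42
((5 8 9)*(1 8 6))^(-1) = ((1 8 9 5 6))^(-1) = (1 6 5 9 8)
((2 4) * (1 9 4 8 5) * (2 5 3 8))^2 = ((1 9 4 5)(3 8))^2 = (1 4)(5 9)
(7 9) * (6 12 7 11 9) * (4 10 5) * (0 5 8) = (0 5 4 10 8)(6 12 7)(9 11) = [5, 1, 2, 3, 10, 4, 12, 6, 0, 11, 8, 9, 7]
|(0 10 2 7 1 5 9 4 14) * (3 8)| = 18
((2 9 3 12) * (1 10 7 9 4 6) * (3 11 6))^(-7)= ((1 10 7 9 11 6)(2 4 3 12))^(-7)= (1 6 11 9 7 10)(2 4 3 12)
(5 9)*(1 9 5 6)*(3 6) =[0, 9, 2, 6, 4, 5, 1, 7, 8, 3] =(1 9 3 6)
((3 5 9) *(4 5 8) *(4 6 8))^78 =(3 5)(4 9)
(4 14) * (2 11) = [0, 1, 11, 3, 14, 5, 6, 7, 8, 9, 10, 2, 12, 13, 4] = (2 11)(4 14)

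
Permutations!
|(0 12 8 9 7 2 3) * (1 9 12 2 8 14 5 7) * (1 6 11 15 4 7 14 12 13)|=18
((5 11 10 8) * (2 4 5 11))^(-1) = (2 5 4)(8 10 11)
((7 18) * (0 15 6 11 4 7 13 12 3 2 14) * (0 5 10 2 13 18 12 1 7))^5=((18)(0 15 6 11 4)(1 7 12 3 13)(2 14 5 10))^5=(18)(2 14 5 10)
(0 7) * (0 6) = (0 7 6) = [7, 1, 2, 3, 4, 5, 0, 6]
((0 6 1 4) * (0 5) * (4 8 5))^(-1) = (0 5 8 1 6) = ((0 6 1 8 5))^(-1)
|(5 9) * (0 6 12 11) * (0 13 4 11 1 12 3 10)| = |(0 6 3 10)(1 12)(4 11 13)(5 9)| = 12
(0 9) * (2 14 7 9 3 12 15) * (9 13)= (0 3 12 15 2 14 7 13 9)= [3, 1, 14, 12, 4, 5, 6, 13, 8, 0, 10, 11, 15, 9, 7, 2]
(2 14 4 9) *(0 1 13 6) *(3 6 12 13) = (0 1 3 6)(2 14 4 9)(12 13) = [1, 3, 14, 6, 9, 5, 0, 7, 8, 2, 10, 11, 13, 12, 4]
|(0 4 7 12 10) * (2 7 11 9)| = 8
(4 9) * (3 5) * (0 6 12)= (0 6 12)(3 5)(4 9)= [6, 1, 2, 5, 9, 3, 12, 7, 8, 4, 10, 11, 0]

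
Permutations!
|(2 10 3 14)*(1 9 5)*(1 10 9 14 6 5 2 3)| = 6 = |(1 14 3 6 5 10)(2 9)|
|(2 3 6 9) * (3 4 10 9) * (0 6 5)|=|(0 6 3 5)(2 4 10 9)|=4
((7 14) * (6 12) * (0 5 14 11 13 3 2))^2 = (0 14 11 3)(2 5 7 13)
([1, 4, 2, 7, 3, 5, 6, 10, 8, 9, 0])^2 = [4, 3, 2, 10, 7, 5, 6, 0, 8, 9, 1]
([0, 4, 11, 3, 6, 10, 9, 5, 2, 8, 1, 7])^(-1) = (1 10 5 7 11 2 8 9 6 4)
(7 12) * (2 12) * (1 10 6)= (1 10 6)(2 12 7)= [0, 10, 12, 3, 4, 5, 1, 2, 8, 9, 6, 11, 7]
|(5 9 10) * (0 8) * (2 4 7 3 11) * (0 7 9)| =10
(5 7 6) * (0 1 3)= (0 1 3)(5 7 6)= [1, 3, 2, 0, 4, 7, 5, 6]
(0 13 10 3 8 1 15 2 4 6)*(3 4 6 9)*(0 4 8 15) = (0 13 10 8 1)(2 6 4 9 3 15) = [13, 0, 6, 15, 9, 5, 4, 7, 1, 3, 8, 11, 12, 10, 14, 2]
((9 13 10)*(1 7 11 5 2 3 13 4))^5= (1 3)(2 4)(5 9)(7 13)(10 11)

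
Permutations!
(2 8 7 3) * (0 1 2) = (0 1 2 8 7 3) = [1, 2, 8, 0, 4, 5, 6, 3, 7]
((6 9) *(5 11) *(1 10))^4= ((1 10)(5 11)(6 9))^4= (11)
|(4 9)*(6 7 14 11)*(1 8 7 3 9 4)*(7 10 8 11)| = 10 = |(1 11 6 3 9)(7 14)(8 10)|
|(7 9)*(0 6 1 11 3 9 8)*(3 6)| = |(0 3 9 7 8)(1 11 6)| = 15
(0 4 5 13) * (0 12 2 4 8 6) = (0 8 6)(2 4 5 13 12) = [8, 1, 4, 3, 5, 13, 0, 7, 6, 9, 10, 11, 2, 12]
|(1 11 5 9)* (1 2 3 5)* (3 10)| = |(1 11)(2 10 3 5 9)| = 10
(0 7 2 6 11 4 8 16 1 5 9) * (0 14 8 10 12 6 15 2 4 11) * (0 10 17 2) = (0 7 4 17 2 15)(1 5 9 14 8 16)(6 10 12) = [7, 5, 15, 3, 17, 9, 10, 4, 16, 14, 12, 11, 6, 13, 8, 0, 1, 2]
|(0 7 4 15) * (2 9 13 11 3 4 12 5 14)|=|(0 7 12 5 14 2 9 13 11 3 4 15)|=12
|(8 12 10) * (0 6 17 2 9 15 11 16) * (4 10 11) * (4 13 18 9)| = |(0 6 17 2 4 10 8 12 11 16)(9 15 13 18)| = 20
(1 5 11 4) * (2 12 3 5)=(1 2 12 3 5 11 4)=[0, 2, 12, 5, 1, 11, 6, 7, 8, 9, 10, 4, 3]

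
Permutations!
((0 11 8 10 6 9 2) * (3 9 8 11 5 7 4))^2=(11)(0 7 3 2 5 4 9)(6 10 8)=((11)(0 5 7 4 3 9 2)(6 8 10))^2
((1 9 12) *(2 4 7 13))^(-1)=(1 12 9)(2 13 7 4)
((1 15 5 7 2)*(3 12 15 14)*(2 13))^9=((1 14 3 12 15 5 7 13 2))^9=(15)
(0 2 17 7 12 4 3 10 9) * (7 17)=[2, 1, 7, 10, 3, 5, 6, 12, 8, 0, 9, 11, 4, 13, 14, 15, 16, 17]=(17)(0 2 7 12 4 3 10 9)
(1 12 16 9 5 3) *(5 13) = [0, 12, 2, 1, 4, 3, 6, 7, 8, 13, 10, 11, 16, 5, 14, 15, 9] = (1 12 16 9 13 5 3)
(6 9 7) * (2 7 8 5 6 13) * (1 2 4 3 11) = (1 2 7 13 4 3 11)(5 6 9 8) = [0, 2, 7, 11, 3, 6, 9, 13, 5, 8, 10, 1, 12, 4]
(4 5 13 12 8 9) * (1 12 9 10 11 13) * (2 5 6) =[0, 12, 5, 3, 6, 1, 2, 7, 10, 4, 11, 13, 8, 9] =(1 12 8 10 11 13 9 4 6 2 5)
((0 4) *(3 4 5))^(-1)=(0 4 3 5)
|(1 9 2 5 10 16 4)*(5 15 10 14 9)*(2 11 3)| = 11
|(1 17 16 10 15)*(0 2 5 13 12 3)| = 30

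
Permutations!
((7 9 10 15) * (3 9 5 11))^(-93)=((3 9 10 15 7 5 11))^(-93)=(3 5 15 9 11 7 10)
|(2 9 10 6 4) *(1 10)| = |(1 10 6 4 2 9)| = 6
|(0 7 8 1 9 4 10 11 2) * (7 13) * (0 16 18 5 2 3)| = 20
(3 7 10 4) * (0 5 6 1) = (0 5 6 1)(3 7 10 4) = [5, 0, 2, 7, 3, 6, 1, 10, 8, 9, 4]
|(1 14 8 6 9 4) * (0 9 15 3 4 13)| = 21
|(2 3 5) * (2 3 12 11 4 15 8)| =6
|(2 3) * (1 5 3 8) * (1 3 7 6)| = 12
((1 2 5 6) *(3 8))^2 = (8)(1 5)(2 6)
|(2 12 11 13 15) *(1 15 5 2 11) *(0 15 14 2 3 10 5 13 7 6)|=|(0 15 11 7 6)(1 14 2 12)(3 10 5)|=60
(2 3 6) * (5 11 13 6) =[0, 1, 3, 5, 4, 11, 2, 7, 8, 9, 10, 13, 12, 6] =(2 3 5 11 13 6)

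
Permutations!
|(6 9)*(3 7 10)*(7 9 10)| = 4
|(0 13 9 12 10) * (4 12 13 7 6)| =6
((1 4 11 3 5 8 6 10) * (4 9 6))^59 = ((1 9 6 10)(3 5 8 4 11))^59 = (1 10 6 9)(3 11 4 8 5)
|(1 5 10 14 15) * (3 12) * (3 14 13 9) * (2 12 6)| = 11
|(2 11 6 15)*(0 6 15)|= 6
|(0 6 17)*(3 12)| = |(0 6 17)(3 12)| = 6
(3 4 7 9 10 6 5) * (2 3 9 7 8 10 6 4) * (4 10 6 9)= (10)(2 3)(4 8 6 5)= [0, 1, 3, 2, 8, 4, 5, 7, 6, 9, 10]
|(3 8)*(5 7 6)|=|(3 8)(5 7 6)|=6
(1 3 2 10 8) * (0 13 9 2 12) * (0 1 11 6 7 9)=(0 13)(1 3 12)(2 10 8 11 6 7 9)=[13, 3, 10, 12, 4, 5, 7, 9, 11, 2, 8, 6, 1, 0]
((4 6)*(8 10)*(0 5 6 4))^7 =(0 5 6)(8 10)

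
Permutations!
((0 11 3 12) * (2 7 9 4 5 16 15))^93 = (0 11 3 12)(2 9 5 15 7 4 16)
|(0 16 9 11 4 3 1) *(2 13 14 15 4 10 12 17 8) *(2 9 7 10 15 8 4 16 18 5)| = 18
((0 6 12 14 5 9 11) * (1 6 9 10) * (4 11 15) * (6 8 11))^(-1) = ((0 9 15 4 6 12 14 5 10 1 8 11))^(-1) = (0 11 8 1 10 5 14 12 6 4 15 9)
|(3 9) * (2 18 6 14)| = 4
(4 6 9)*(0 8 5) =(0 8 5)(4 6 9) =[8, 1, 2, 3, 6, 0, 9, 7, 5, 4]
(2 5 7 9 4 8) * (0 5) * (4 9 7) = (9)(0 5 4 8 2) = [5, 1, 0, 3, 8, 4, 6, 7, 2, 9]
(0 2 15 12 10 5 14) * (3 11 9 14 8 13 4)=(0 2 15 12 10 5 8 13 4 3 11 9 14)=[2, 1, 15, 11, 3, 8, 6, 7, 13, 14, 5, 9, 10, 4, 0, 12]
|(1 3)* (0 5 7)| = |(0 5 7)(1 3)| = 6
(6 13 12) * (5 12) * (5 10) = (5 12 6 13 10) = [0, 1, 2, 3, 4, 12, 13, 7, 8, 9, 5, 11, 6, 10]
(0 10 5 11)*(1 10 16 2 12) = (0 16 2 12 1 10 5 11) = [16, 10, 12, 3, 4, 11, 6, 7, 8, 9, 5, 0, 1, 13, 14, 15, 2]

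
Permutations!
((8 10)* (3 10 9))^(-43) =((3 10 8 9))^(-43) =(3 10 8 9)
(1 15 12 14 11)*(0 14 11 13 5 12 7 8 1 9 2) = [14, 15, 0, 3, 4, 12, 6, 8, 1, 2, 10, 9, 11, 5, 13, 7] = (0 14 13 5 12 11 9 2)(1 15 7 8)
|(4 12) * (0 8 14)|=|(0 8 14)(4 12)|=6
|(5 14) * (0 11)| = |(0 11)(5 14)| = 2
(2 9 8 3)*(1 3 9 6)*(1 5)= (1 3 2 6 5)(8 9)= [0, 3, 6, 2, 4, 1, 5, 7, 9, 8]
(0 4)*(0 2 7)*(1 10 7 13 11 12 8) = (0 4 2 13 11 12 8 1 10 7) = [4, 10, 13, 3, 2, 5, 6, 0, 1, 9, 7, 12, 8, 11]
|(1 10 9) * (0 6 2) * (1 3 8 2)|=8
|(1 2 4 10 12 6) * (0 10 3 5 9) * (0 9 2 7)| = 12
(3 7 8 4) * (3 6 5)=[0, 1, 2, 7, 6, 3, 5, 8, 4]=(3 7 8 4 6 5)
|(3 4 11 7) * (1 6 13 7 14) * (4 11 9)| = |(1 6 13 7 3 11 14)(4 9)| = 14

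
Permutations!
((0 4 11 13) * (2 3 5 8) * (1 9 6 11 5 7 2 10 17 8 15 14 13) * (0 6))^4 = (0 14 1 5 6)(2 3 7)(4 13 9 15 11)(8 10 17)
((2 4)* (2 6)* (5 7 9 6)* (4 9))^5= ((2 9 6)(4 5 7))^5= (2 6 9)(4 7 5)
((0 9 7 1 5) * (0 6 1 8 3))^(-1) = ((0 9 7 8 3)(1 5 6))^(-1) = (0 3 8 7 9)(1 6 5)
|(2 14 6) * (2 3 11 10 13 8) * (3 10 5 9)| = 12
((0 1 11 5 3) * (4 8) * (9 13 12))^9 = (13)(0 3 5 11 1)(4 8)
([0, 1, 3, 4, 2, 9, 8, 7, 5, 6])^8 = [0, 1, 4, 2, 3, 5, 6, 7, 8, 9]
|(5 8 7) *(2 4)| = |(2 4)(5 8 7)| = 6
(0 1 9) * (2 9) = [1, 2, 9, 3, 4, 5, 6, 7, 8, 0] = (0 1 2 9)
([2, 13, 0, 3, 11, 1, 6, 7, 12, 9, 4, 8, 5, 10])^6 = [0, 12, 2, 3, 13, 8, 6, 7, 4, 9, 1, 10, 11, 5]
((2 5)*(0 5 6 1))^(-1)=(0 1 6 2 5)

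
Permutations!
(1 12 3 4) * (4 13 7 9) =(1 12 3 13 7 9 4) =[0, 12, 2, 13, 1, 5, 6, 9, 8, 4, 10, 11, 3, 7]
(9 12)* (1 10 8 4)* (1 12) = (1 10 8 4 12 9) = [0, 10, 2, 3, 12, 5, 6, 7, 4, 1, 8, 11, 9]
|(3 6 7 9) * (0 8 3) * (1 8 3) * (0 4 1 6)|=|(0 3)(1 8 6 7 9 4)|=6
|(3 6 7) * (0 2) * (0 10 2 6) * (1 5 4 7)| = 14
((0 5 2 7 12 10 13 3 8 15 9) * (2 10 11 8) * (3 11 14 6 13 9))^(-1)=((0 5 10 9)(2 7 12 14 6 13 11 8 15 3))^(-1)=(0 9 10 5)(2 3 15 8 11 13 6 14 12 7)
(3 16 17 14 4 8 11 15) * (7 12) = (3 16 17 14 4 8 11 15)(7 12) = [0, 1, 2, 16, 8, 5, 6, 12, 11, 9, 10, 15, 7, 13, 4, 3, 17, 14]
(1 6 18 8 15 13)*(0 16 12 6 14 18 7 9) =[16, 14, 2, 3, 4, 5, 7, 9, 15, 0, 10, 11, 6, 1, 18, 13, 12, 17, 8] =(0 16 12 6 7 9)(1 14 18 8 15 13)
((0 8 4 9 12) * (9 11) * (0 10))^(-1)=(0 10 12 9 11 4 8)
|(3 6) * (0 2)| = 2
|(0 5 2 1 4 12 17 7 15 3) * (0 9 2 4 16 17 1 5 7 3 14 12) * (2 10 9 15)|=70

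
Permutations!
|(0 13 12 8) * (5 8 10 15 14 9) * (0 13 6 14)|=10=|(0 6 14 9 5 8 13 12 10 15)|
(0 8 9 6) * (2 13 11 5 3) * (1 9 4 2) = (0 8 4 2 13 11 5 3 1 9 6) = [8, 9, 13, 1, 2, 3, 0, 7, 4, 6, 10, 5, 12, 11]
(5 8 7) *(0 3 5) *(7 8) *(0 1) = (8)(0 3 5 7 1) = [3, 0, 2, 5, 4, 7, 6, 1, 8]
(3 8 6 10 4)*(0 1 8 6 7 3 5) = (0 1 8 7 3 6 10 4 5) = [1, 8, 2, 6, 5, 0, 10, 3, 7, 9, 4]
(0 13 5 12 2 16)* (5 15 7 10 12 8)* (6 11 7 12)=(0 13 15 12 2 16)(5 8)(6 11 7 10)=[13, 1, 16, 3, 4, 8, 11, 10, 5, 9, 6, 7, 2, 15, 14, 12, 0]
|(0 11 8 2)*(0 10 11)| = |(2 10 11 8)| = 4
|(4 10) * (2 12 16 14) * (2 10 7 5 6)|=|(2 12 16 14 10 4 7 5 6)|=9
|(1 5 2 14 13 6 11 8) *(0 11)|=9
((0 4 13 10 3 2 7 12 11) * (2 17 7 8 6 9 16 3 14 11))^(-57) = (0 10)(2 17 9)(3 6 12)(4 14)(7 16 8)(11 13)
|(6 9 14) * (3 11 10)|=|(3 11 10)(6 9 14)|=3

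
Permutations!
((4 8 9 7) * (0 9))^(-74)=(0 9 7 4 8)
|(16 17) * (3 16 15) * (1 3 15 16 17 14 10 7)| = |(1 3 17 16 14 10 7)| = 7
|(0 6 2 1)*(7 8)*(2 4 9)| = 6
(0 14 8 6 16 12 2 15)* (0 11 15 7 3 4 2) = (0 14 8 6 16 12)(2 7 3 4)(11 15) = [14, 1, 7, 4, 2, 5, 16, 3, 6, 9, 10, 15, 0, 13, 8, 11, 12]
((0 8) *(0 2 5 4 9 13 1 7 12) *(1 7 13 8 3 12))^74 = ((0 3 12)(1 13 7)(2 5 4 9 8))^74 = (0 12 3)(1 7 13)(2 8 9 4 5)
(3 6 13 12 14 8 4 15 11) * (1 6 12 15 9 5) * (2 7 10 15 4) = [0, 6, 7, 12, 9, 1, 13, 10, 2, 5, 15, 3, 14, 4, 8, 11] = (1 6 13 4 9 5)(2 7 10 15 11 3 12 14 8)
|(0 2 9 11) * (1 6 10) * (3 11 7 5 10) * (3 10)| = |(0 2 9 7 5 3 11)(1 6 10)| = 21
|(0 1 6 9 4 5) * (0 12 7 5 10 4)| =12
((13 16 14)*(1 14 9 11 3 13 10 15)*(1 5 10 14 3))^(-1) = (1 11 9 16 13 3)(5 15 10)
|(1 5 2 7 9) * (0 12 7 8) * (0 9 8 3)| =9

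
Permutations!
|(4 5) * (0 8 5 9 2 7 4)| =|(0 8 5)(2 7 4 9)| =12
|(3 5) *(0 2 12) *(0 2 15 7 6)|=|(0 15 7 6)(2 12)(3 5)|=4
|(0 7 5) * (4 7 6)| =|(0 6 4 7 5)| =5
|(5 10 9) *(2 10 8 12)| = 6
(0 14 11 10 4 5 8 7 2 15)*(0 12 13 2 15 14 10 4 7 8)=(0 10 7 15 12 13 2 14 11 4 5)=[10, 1, 14, 3, 5, 0, 6, 15, 8, 9, 7, 4, 13, 2, 11, 12]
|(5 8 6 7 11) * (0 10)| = |(0 10)(5 8 6 7 11)| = 10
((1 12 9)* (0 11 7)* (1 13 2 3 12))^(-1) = (0 7 11)(2 13 9 12 3)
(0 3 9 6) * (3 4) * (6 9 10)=(0 4 3 10 6)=[4, 1, 2, 10, 3, 5, 0, 7, 8, 9, 6]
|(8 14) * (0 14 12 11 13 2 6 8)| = 6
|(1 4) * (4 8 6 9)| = 5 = |(1 8 6 9 4)|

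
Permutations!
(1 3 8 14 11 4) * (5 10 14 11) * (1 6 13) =[0, 3, 2, 8, 6, 10, 13, 7, 11, 9, 14, 4, 12, 1, 5] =(1 3 8 11 4 6 13)(5 10 14)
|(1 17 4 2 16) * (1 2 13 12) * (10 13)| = 6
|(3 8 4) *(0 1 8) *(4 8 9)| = |(0 1 9 4 3)| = 5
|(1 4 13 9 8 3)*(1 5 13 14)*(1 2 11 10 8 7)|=12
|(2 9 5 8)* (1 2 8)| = 4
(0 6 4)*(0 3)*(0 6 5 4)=(0 5 4 3 6)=[5, 1, 2, 6, 3, 4, 0]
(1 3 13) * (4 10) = (1 3 13)(4 10) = [0, 3, 2, 13, 10, 5, 6, 7, 8, 9, 4, 11, 12, 1]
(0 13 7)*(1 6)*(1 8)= (0 13 7)(1 6 8)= [13, 6, 2, 3, 4, 5, 8, 0, 1, 9, 10, 11, 12, 7]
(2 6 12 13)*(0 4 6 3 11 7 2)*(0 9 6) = (0 4)(2 3 11 7)(6 12 13 9) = [4, 1, 3, 11, 0, 5, 12, 2, 8, 6, 10, 7, 13, 9]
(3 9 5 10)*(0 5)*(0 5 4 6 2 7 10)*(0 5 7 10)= (0 4 6 2 10 3 9 7)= [4, 1, 10, 9, 6, 5, 2, 0, 8, 7, 3]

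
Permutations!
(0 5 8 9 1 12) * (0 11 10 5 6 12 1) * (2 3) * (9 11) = (0 6 12 9)(2 3)(5 8 11 10) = [6, 1, 3, 2, 4, 8, 12, 7, 11, 0, 5, 10, 9]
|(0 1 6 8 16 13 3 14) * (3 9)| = |(0 1 6 8 16 13 9 3 14)| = 9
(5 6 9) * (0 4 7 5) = (0 4 7 5 6 9) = [4, 1, 2, 3, 7, 6, 9, 5, 8, 0]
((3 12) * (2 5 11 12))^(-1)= (2 3 12 11 5)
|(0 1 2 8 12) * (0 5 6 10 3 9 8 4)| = |(0 1 2 4)(3 9 8 12 5 6 10)| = 28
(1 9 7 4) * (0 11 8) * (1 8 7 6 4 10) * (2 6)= (0 11 7 10 1 9 2 6 4 8)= [11, 9, 6, 3, 8, 5, 4, 10, 0, 2, 1, 7]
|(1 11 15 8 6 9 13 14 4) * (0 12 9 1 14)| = 20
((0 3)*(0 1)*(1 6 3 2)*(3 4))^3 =(6)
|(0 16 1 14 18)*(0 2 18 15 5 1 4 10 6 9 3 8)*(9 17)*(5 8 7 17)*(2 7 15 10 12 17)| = 45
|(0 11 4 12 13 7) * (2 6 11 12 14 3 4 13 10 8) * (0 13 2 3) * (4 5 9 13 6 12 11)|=|(0 11 2 12 10 8 3 5 9 13 7 6 4 14)|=14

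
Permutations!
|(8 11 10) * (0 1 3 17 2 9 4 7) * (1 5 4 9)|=12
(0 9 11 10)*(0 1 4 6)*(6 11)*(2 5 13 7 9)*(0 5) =(0 2)(1 4 11 10)(5 13 7 9 6) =[2, 4, 0, 3, 11, 13, 5, 9, 8, 6, 1, 10, 12, 7]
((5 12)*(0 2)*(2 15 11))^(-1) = (0 2 11 15)(5 12) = ((0 15 11 2)(5 12))^(-1)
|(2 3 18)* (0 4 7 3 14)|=7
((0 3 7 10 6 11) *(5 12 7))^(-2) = (0 6 7 5)(3 11 10 12)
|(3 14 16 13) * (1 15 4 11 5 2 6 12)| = |(1 15 4 11 5 2 6 12)(3 14 16 13)| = 8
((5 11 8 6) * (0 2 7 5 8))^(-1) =(0 11 5 7 2)(6 8)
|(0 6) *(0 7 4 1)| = |(0 6 7 4 1)| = 5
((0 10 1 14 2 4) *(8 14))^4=((0 10 1 8 14 2 4))^4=(0 14 10 2 1 4 8)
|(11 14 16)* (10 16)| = 4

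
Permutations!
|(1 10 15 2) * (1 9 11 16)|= |(1 10 15 2 9 11 16)|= 7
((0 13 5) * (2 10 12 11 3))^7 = (0 13 5)(2 12 3 10 11)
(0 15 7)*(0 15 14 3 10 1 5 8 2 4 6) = (0 14 3 10 1 5 8 2 4 6)(7 15) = [14, 5, 4, 10, 6, 8, 0, 15, 2, 9, 1, 11, 12, 13, 3, 7]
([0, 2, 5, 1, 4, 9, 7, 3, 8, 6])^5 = (1 7 9 2 3 6 5)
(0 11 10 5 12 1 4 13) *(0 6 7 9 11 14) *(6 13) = (0 14)(1 4 6 7 9 11 10 5 12) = [14, 4, 2, 3, 6, 12, 7, 9, 8, 11, 5, 10, 1, 13, 0]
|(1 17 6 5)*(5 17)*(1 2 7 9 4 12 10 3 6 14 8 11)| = 14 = |(1 5 2 7 9 4 12 10 3 6 17 14 8 11)|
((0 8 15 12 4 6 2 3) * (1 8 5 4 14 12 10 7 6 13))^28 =(0 1 7)(2 4 15)(3 13 10)(5 8 6)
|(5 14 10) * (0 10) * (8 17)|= 4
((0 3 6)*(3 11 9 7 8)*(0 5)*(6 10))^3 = (0 7 10)(3 5 9)(6 11 8)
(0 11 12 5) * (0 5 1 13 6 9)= (0 11 12 1 13 6 9)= [11, 13, 2, 3, 4, 5, 9, 7, 8, 0, 10, 12, 1, 6]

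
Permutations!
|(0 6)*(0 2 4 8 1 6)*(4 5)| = |(1 6 2 5 4 8)| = 6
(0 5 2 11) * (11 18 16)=(0 5 2 18 16 11)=[5, 1, 18, 3, 4, 2, 6, 7, 8, 9, 10, 0, 12, 13, 14, 15, 11, 17, 16]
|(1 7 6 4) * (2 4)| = |(1 7 6 2 4)| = 5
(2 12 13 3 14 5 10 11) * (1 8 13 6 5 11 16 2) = [0, 8, 12, 14, 4, 10, 5, 7, 13, 9, 16, 1, 6, 3, 11, 15, 2] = (1 8 13 3 14 11)(2 12 6 5 10 16)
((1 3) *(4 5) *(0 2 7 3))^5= (7)(4 5)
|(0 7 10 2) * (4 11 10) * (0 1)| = |(0 7 4 11 10 2 1)| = 7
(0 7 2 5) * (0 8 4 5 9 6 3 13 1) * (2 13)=[7, 0, 9, 2, 5, 8, 3, 13, 4, 6, 10, 11, 12, 1]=(0 7 13 1)(2 9 6 3)(4 5 8)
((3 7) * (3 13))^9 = ((3 7 13))^9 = (13)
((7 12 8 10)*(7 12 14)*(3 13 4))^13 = (3 13 4)(7 14)(8 10 12)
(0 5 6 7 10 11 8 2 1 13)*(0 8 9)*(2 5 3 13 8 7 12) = (0 3 13 7 10 11 9)(1 8 5 6 12 2) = [3, 8, 1, 13, 4, 6, 12, 10, 5, 0, 11, 9, 2, 7]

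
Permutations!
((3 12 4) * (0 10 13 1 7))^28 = ((0 10 13 1 7)(3 12 4))^28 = (0 1 10 7 13)(3 12 4)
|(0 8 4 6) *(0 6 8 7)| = 2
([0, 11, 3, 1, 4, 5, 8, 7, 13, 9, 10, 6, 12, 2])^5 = [0, 2, 8, 13, 4, 5, 1, 7, 11, 9, 10, 3, 12, 6]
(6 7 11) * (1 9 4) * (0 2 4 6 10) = (0 2 4 1 9 6 7 11 10) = [2, 9, 4, 3, 1, 5, 7, 11, 8, 6, 0, 10]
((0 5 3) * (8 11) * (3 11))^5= (11)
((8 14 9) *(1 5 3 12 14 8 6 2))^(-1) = ((1 5 3 12 14 9 6 2))^(-1) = (1 2 6 9 14 12 3 5)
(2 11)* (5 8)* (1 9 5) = (1 9 5 8)(2 11) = [0, 9, 11, 3, 4, 8, 6, 7, 1, 5, 10, 2]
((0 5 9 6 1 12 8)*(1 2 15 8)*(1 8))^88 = (0 12 15 6 5 8 1 2 9)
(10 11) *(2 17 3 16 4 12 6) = (2 17 3 16 4 12 6)(10 11) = [0, 1, 17, 16, 12, 5, 2, 7, 8, 9, 11, 10, 6, 13, 14, 15, 4, 3]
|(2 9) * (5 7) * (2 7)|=4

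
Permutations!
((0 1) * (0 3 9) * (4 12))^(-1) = ((0 1 3 9)(4 12))^(-1) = (0 9 3 1)(4 12)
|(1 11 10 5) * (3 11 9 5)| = |(1 9 5)(3 11 10)| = 3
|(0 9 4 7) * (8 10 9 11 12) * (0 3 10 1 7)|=|(0 11 12 8 1 7 3 10 9 4)|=10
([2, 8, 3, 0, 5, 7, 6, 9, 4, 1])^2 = (0 3 2)(1 4 7)(5 9 8)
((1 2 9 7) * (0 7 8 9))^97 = (0 7 1 2)(8 9) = ((0 7 1 2)(8 9))^97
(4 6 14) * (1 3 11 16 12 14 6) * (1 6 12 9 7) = (1 3 11 16 9 7)(4 6 12 14) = [0, 3, 2, 11, 6, 5, 12, 1, 8, 7, 10, 16, 14, 13, 4, 15, 9]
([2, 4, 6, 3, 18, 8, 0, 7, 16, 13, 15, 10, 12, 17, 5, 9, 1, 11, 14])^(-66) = (1 5 4 8 18 16 14)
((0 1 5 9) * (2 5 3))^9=((0 1 3 2 5 9))^9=(0 2)(1 5)(3 9)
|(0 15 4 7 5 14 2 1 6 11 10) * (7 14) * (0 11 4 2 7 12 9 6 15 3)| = |(0 3)(1 15 2)(4 14 7 5 12 9 6)(10 11)| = 42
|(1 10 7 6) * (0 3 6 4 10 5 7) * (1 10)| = 4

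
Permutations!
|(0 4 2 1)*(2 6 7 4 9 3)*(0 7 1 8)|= |(0 9 3 2 8)(1 7 4 6)|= 20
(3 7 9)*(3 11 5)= (3 7 9 11 5)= [0, 1, 2, 7, 4, 3, 6, 9, 8, 11, 10, 5]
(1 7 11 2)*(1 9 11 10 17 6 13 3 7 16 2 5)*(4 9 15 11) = [0, 16, 15, 7, 9, 1, 13, 10, 8, 4, 17, 5, 12, 3, 14, 11, 2, 6] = (1 16 2 15 11 5)(3 7 10 17 6 13)(4 9)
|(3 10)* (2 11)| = 2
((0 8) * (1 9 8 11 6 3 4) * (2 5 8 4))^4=(0 2 11 5 6 8 3)(1 9 4)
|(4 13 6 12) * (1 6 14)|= 6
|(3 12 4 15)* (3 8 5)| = 6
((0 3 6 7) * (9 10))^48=(10)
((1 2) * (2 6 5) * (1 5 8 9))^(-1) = ((1 6 8 9)(2 5))^(-1) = (1 9 8 6)(2 5)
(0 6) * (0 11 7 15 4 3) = (0 6 11 7 15 4 3) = [6, 1, 2, 0, 3, 5, 11, 15, 8, 9, 10, 7, 12, 13, 14, 4]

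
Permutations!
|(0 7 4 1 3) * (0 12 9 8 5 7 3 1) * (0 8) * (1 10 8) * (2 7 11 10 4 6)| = |(0 3 12 9)(1 4)(2 7 6)(5 11 10 8)| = 12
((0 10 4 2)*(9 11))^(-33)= (0 2 4 10)(9 11)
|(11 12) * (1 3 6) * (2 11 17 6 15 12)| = 6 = |(1 3 15 12 17 6)(2 11)|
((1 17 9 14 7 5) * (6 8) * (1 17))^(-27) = (5 14 17 7 9)(6 8)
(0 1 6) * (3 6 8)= (0 1 8 3 6)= [1, 8, 2, 6, 4, 5, 0, 7, 3]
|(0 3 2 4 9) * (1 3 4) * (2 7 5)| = 15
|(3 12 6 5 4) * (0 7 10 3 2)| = |(0 7 10 3 12 6 5 4 2)| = 9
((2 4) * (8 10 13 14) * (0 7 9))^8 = (14)(0 9 7) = ((0 7 9)(2 4)(8 10 13 14))^8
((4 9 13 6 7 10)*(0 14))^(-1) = ((0 14)(4 9 13 6 7 10))^(-1) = (0 14)(4 10 7 6 13 9)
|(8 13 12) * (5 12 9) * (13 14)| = |(5 12 8 14 13 9)| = 6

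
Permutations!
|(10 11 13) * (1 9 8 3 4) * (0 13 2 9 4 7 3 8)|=6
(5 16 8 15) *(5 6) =(5 16 8 15 6) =[0, 1, 2, 3, 4, 16, 5, 7, 15, 9, 10, 11, 12, 13, 14, 6, 8]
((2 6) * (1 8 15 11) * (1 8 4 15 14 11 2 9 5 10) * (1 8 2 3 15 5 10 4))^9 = ((2 6 9 10 8 14 11)(3 15)(4 5))^9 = (2 9 8 11 6 10 14)(3 15)(4 5)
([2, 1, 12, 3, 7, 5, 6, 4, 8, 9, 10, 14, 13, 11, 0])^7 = (0 2 12 13 11 14)(4 7)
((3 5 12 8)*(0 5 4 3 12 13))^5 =(0 13 5)(3 4)(8 12)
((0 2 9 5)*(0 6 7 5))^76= ((0 2 9)(5 6 7))^76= (0 2 9)(5 6 7)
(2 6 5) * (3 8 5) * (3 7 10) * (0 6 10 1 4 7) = (0 6)(1 4 7)(2 10 3 8 5) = [6, 4, 10, 8, 7, 2, 0, 1, 5, 9, 3]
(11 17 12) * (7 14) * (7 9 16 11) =(7 14 9 16 11 17 12) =[0, 1, 2, 3, 4, 5, 6, 14, 8, 16, 10, 17, 7, 13, 9, 15, 11, 12]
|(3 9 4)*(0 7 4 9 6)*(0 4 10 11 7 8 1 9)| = 12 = |(0 8 1 9)(3 6 4)(7 10 11)|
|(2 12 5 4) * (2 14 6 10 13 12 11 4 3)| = |(2 11 4 14 6 10 13 12 5 3)| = 10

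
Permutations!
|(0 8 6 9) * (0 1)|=|(0 8 6 9 1)|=5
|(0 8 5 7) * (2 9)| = 4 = |(0 8 5 7)(2 9)|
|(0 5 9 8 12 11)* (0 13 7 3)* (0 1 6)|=11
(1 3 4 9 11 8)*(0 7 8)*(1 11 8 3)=(0 7 3 4 9 8 11)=[7, 1, 2, 4, 9, 5, 6, 3, 11, 8, 10, 0]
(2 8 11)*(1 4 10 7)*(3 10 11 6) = (1 4 11 2 8 6 3 10 7) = [0, 4, 8, 10, 11, 5, 3, 1, 6, 9, 7, 2]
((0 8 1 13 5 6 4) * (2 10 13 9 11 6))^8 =(13)(0 8 1 9 11 6 4)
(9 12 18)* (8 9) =(8 9 12 18) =[0, 1, 2, 3, 4, 5, 6, 7, 9, 12, 10, 11, 18, 13, 14, 15, 16, 17, 8]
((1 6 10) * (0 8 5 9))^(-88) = (1 10 6)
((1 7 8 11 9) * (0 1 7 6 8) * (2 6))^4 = (0 8)(1 11)(2 9)(6 7)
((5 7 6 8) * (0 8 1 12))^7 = (12)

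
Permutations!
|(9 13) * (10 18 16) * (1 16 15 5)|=6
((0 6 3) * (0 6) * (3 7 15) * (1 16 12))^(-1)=((1 16 12)(3 6 7 15))^(-1)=(1 12 16)(3 15 7 6)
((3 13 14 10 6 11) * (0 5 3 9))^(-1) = ((0 5 3 13 14 10 6 11 9))^(-1) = (0 9 11 6 10 14 13 3 5)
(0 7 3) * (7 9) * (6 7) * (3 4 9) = (0 3)(4 9 6 7) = [3, 1, 2, 0, 9, 5, 7, 4, 8, 6]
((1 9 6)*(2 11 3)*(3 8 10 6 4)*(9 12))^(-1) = (1 6 10 8 11 2 3 4 9 12)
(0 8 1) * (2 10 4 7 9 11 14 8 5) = (0 5 2 10 4 7 9 11 14 8 1) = [5, 0, 10, 3, 7, 2, 6, 9, 1, 11, 4, 14, 12, 13, 8]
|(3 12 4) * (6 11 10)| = 3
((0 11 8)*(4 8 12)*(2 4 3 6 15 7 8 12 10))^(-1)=((0 11 10 2 4 12 3 6 15 7 8))^(-1)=(0 8 7 15 6 3 12 4 2 10 11)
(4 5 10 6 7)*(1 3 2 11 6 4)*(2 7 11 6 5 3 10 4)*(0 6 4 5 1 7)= (0 6 11 1 10 2 4 3)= [6, 10, 4, 0, 3, 5, 11, 7, 8, 9, 2, 1]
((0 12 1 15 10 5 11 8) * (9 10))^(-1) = ((0 12 1 15 9 10 5 11 8))^(-1) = (0 8 11 5 10 9 15 1 12)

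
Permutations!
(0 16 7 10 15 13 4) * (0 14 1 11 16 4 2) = [4, 11, 0, 3, 14, 5, 6, 10, 8, 9, 15, 16, 12, 2, 1, 13, 7] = (0 4 14 1 11 16 7 10 15 13 2)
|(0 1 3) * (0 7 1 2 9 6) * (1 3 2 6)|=|(0 6)(1 2 9)(3 7)|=6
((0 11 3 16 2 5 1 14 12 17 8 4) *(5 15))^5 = (0 15 17 3 1 4 2 12 11 5 8 16 14)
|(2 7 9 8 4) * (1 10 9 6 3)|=|(1 10 9 8 4 2 7 6 3)|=9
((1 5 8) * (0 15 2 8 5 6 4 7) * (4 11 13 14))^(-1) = ((0 15 2 8 1 6 11 13 14 4 7))^(-1) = (0 7 4 14 13 11 6 1 8 2 15)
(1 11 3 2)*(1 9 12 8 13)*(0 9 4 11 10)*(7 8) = (0 9 12 7 8 13 1 10)(2 4 11 3) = [9, 10, 4, 2, 11, 5, 6, 8, 13, 12, 0, 3, 7, 1]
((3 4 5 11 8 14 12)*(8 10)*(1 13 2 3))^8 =(1 8 5 2 12 10 4 13 14 11 3)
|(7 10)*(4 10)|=3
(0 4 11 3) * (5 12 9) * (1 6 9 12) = (12)(0 4 11 3)(1 6 9 5) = [4, 6, 2, 0, 11, 1, 9, 7, 8, 5, 10, 3, 12]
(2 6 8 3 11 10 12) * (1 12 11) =(1 12 2 6 8 3)(10 11) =[0, 12, 6, 1, 4, 5, 8, 7, 3, 9, 11, 10, 2]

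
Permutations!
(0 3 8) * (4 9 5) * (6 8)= (0 3 6 8)(4 9 5)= [3, 1, 2, 6, 9, 4, 8, 7, 0, 5]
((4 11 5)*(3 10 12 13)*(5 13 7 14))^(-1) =((3 10 12 7 14 5 4 11 13))^(-1) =(3 13 11 4 5 14 7 12 10)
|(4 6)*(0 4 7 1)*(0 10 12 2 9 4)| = |(1 10 12 2 9 4 6 7)| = 8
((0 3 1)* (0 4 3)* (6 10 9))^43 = ((1 4 3)(6 10 9))^43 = (1 4 3)(6 10 9)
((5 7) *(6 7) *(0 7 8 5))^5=(0 7)(5 8 6)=((0 7)(5 6 8))^5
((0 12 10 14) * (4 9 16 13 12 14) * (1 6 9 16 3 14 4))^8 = ((0 4 16 13 12 10 1 6 9 3 14))^8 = (0 9 10 16 14 6 12 4 3 1 13)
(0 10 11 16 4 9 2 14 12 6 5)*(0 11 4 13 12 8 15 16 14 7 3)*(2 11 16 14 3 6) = [10, 1, 7, 0, 9, 16, 5, 6, 15, 11, 4, 3, 2, 12, 8, 14, 13] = (0 10 4 9 11 3)(2 7 6 5 16 13 12)(8 15 14)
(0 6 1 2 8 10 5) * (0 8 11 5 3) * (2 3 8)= (0 6 1 3)(2 11 5)(8 10)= [6, 3, 11, 0, 4, 2, 1, 7, 10, 9, 8, 5]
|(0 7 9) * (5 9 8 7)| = 6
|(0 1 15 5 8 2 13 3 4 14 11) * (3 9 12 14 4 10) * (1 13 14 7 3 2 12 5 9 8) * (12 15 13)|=|(0 12 7 3 10 2 14 11)(1 13 8 15 9 5)|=24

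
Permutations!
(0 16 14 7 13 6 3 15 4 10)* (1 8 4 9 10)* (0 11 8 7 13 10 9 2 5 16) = [0, 7, 5, 15, 1, 16, 3, 10, 4, 9, 11, 8, 12, 6, 13, 2, 14] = (1 7 10 11 8 4)(2 5 16 14 13 6 3 15)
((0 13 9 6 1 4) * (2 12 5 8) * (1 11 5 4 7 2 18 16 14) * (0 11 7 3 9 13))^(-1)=(1 14 16 18 8 5 11 4 12 2 7 6 9 3)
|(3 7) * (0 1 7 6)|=5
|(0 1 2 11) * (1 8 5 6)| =|(0 8 5 6 1 2 11)| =7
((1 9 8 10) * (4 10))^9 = ((1 9 8 4 10))^9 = (1 10 4 8 9)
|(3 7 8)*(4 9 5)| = |(3 7 8)(4 9 5)| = 3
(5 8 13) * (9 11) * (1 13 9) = (1 13 5 8 9 11) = [0, 13, 2, 3, 4, 8, 6, 7, 9, 11, 10, 1, 12, 5]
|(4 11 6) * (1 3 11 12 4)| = 4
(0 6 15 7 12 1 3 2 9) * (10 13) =(0 6 15 7 12 1 3 2 9)(10 13) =[6, 3, 9, 2, 4, 5, 15, 12, 8, 0, 13, 11, 1, 10, 14, 7]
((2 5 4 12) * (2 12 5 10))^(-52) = (12)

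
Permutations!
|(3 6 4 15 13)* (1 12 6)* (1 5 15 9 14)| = |(1 12 6 4 9 14)(3 5 15 13)| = 12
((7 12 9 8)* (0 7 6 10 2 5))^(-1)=((0 7 12 9 8 6 10 2 5))^(-1)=(0 5 2 10 6 8 9 12 7)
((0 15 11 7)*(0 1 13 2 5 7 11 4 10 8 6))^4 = ((0 15 4 10 8 6)(1 13 2 5 7))^4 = (0 8 4)(1 7 5 2 13)(6 10 15)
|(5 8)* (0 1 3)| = 6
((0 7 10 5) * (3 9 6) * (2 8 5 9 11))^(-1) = (0 5 8 2 11 3 6 9 10 7) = ((0 7 10 9 6 3 11 2 8 5))^(-1)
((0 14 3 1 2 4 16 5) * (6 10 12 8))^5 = (0 4 3 5 2 14 16 1)(6 10 12 8)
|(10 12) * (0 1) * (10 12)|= 2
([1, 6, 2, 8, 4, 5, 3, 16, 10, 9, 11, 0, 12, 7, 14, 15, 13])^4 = [8, 10, 2, 0, 4, 5, 11, 16, 1, 9, 6, 3, 12, 7, 14, 15, 13]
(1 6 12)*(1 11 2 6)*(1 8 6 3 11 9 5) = (1 8 6 12 9 5)(2 3 11) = [0, 8, 3, 11, 4, 1, 12, 7, 6, 5, 10, 2, 9]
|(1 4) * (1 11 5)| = 4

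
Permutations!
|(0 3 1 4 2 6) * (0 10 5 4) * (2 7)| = 6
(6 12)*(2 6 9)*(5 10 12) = [0, 1, 6, 3, 4, 10, 5, 7, 8, 2, 12, 11, 9] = (2 6 5 10 12 9)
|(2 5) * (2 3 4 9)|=5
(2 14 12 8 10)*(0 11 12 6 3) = [11, 1, 14, 0, 4, 5, 3, 7, 10, 9, 2, 12, 8, 13, 6] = (0 11 12 8 10 2 14 6 3)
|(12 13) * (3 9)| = 2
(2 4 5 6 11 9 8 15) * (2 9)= (2 4 5 6 11)(8 15 9)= [0, 1, 4, 3, 5, 6, 11, 7, 15, 8, 10, 2, 12, 13, 14, 9]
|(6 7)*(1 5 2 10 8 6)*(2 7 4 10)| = 12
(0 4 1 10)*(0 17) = (0 4 1 10 17) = [4, 10, 2, 3, 1, 5, 6, 7, 8, 9, 17, 11, 12, 13, 14, 15, 16, 0]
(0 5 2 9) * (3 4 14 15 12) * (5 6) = (0 6 5 2 9)(3 4 14 15 12) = [6, 1, 9, 4, 14, 2, 5, 7, 8, 0, 10, 11, 3, 13, 15, 12]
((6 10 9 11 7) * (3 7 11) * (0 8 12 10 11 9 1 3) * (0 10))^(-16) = (0 12 8)(1 9 6 3 10 11 7)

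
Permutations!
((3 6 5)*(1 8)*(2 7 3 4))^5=(1 8)(2 4 5 6 3 7)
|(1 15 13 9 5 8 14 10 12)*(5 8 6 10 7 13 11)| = |(1 15 11 5 6 10 12)(7 13 9 8 14)| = 35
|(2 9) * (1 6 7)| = |(1 6 7)(2 9)| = 6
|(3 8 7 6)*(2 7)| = |(2 7 6 3 8)| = 5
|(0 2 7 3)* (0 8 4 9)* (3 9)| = |(0 2 7 9)(3 8 4)| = 12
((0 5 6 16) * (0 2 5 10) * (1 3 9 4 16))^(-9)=((0 10)(1 3 9 4 16 2 5 6))^(-9)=(0 10)(1 6 5 2 16 4 9 3)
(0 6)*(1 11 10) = [6, 11, 2, 3, 4, 5, 0, 7, 8, 9, 1, 10] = (0 6)(1 11 10)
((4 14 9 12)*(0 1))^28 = ((0 1)(4 14 9 12))^28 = (14)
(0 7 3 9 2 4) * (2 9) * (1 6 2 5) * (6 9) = (0 7 3 5 1 9 6 2 4) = [7, 9, 4, 5, 0, 1, 2, 3, 8, 6]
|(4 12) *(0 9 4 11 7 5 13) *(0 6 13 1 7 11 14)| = 30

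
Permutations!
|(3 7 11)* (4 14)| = 6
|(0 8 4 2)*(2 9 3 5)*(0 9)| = |(0 8 4)(2 9 3 5)| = 12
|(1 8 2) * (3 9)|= 6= |(1 8 2)(3 9)|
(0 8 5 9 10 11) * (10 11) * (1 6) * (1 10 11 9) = [8, 6, 2, 3, 4, 1, 10, 7, 5, 9, 11, 0] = (0 8 5 1 6 10 11)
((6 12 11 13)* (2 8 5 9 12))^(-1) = ((2 8 5 9 12 11 13 6))^(-1) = (2 6 13 11 12 9 5 8)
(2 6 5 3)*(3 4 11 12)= [0, 1, 6, 2, 11, 4, 5, 7, 8, 9, 10, 12, 3]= (2 6 5 4 11 12 3)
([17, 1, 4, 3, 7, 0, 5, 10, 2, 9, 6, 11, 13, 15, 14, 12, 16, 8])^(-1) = (0 5 6 10 7 4 2 8 17)(12 15 13)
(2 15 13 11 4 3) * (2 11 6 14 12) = (2 15 13 6 14 12)(3 11 4) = [0, 1, 15, 11, 3, 5, 14, 7, 8, 9, 10, 4, 2, 6, 12, 13]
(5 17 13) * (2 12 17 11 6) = (2 12 17 13 5 11 6) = [0, 1, 12, 3, 4, 11, 2, 7, 8, 9, 10, 6, 17, 5, 14, 15, 16, 13]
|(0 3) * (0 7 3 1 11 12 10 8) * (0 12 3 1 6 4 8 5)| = |(0 6 4 8 12 10 5)(1 11 3 7)| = 28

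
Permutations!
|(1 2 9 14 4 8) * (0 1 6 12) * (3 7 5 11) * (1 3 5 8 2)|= |(0 3 7 8 6 12)(2 9 14 4)(5 11)|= 12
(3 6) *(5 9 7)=[0, 1, 2, 6, 4, 9, 3, 5, 8, 7]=(3 6)(5 9 7)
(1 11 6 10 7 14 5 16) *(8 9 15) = (1 11 6 10 7 14 5 16)(8 9 15) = [0, 11, 2, 3, 4, 16, 10, 14, 9, 15, 7, 6, 12, 13, 5, 8, 1]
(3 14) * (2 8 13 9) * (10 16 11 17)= (2 8 13 9)(3 14)(10 16 11 17)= [0, 1, 8, 14, 4, 5, 6, 7, 13, 2, 16, 17, 12, 9, 3, 15, 11, 10]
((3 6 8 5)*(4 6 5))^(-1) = (3 5)(4 8 6)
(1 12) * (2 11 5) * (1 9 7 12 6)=(1 6)(2 11 5)(7 12 9)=[0, 6, 11, 3, 4, 2, 1, 12, 8, 7, 10, 5, 9]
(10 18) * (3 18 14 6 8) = (3 18 10 14 6 8) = [0, 1, 2, 18, 4, 5, 8, 7, 3, 9, 14, 11, 12, 13, 6, 15, 16, 17, 10]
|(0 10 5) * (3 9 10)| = |(0 3 9 10 5)| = 5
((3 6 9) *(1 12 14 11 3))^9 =(1 14 3 9 12 11 6)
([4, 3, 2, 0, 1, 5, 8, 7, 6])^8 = [0, 1, 2, 3, 4, 5, 6, 7, 8]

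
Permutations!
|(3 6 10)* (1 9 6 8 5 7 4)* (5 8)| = |(1 9 6 10 3 5 7 4)| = 8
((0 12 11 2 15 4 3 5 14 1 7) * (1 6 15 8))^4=((0 12 11 2 8 1 7)(3 5 14 6 15 4))^4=(0 8 12 1 11 7 2)(3 15 14)(4 6 5)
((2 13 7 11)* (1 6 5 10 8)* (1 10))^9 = (2 13 7 11)(8 10) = ((1 6 5)(2 13 7 11)(8 10))^9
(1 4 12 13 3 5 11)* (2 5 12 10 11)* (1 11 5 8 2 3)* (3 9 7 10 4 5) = (1 5 9 7 10 3 12 13)(2 8) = [0, 5, 8, 12, 4, 9, 6, 10, 2, 7, 3, 11, 13, 1]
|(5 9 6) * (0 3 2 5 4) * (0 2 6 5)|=10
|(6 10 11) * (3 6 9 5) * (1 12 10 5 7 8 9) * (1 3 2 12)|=|(2 12 10 11 3 6 5)(7 8 9)|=21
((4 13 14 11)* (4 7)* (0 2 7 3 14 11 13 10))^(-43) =((0 2 7 4 10)(3 14 13 11))^(-43) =(0 7 10 2 4)(3 14 13 11)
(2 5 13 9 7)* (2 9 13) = (13)(2 5)(7 9) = [0, 1, 5, 3, 4, 2, 6, 9, 8, 7, 10, 11, 12, 13]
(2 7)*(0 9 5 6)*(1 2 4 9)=(0 1 2 7 4 9 5 6)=[1, 2, 7, 3, 9, 6, 0, 4, 8, 5]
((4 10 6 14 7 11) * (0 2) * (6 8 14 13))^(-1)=((0 2)(4 10 8 14 7 11)(6 13))^(-1)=(0 2)(4 11 7 14 8 10)(6 13)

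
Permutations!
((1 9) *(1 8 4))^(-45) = ((1 9 8 4))^(-45) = (1 4 8 9)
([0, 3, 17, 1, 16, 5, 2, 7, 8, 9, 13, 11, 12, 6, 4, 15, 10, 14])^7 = (1 3)(2 6 13 10 16 4 14 17)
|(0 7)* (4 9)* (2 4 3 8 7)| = |(0 2 4 9 3 8 7)| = 7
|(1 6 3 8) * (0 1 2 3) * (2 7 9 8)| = 6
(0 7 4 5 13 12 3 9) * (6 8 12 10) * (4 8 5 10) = [7, 1, 2, 9, 10, 13, 5, 8, 12, 0, 6, 11, 3, 4] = (0 7 8 12 3 9)(4 10 6 5 13)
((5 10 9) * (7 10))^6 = (5 10)(7 9)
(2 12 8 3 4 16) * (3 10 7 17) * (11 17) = (2 12 8 10 7 11 17 3 4 16) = [0, 1, 12, 4, 16, 5, 6, 11, 10, 9, 7, 17, 8, 13, 14, 15, 2, 3]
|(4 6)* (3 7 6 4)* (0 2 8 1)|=12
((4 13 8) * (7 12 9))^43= (4 13 8)(7 12 9)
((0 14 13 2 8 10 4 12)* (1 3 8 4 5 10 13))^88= ((0 14 1 3 8 13 2 4 12)(5 10))^88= (0 4 13 3 14 12 2 8 1)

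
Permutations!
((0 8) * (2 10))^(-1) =(0 8)(2 10)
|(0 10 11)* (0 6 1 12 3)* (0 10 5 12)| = 8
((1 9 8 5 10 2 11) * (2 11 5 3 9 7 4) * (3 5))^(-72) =((1 7 4 2 3 9 8 5 10 11))^(-72) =(1 10 8 3 4)(2 7 11 5 9)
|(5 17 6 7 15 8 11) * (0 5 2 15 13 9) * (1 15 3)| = |(0 5 17 6 7 13 9)(1 15 8 11 2 3)| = 42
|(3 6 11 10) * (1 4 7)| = 12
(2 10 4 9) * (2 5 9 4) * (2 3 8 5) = (2 10 3 8 5 9) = [0, 1, 10, 8, 4, 9, 6, 7, 5, 2, 3]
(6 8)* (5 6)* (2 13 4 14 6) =(2 13 4 14 6 8 5) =[0, 1, 13, 3, 14, 2, 8, 7, 5, 9, 10, 11, 12, 4, 6]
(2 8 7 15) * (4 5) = [0, 1, 8, 3, 5, 4, 6, 15, 7, 9, 10, 11, 12, 13, 14, 2] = (2 8 7 15)(4 5)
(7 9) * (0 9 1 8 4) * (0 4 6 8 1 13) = [9, 1, 2, 3, 4, 5, 8, 13, 6, 7, 10, 11, 12, 0] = (0 9 7 13)(6 8)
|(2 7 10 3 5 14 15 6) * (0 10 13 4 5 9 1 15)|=|(0 10 3 9 1 15 6 2 7 13 4 5 14)|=13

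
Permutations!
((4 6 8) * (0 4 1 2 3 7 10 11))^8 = (0 10 3 1 6)(2 8 4 11 7)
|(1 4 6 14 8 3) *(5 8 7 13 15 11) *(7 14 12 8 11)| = |(1 4 6 12 8 3)(5 11)(7 13 15)| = 6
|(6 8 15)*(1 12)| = |(1 12)(6 8 15)| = 6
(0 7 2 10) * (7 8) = [8, 1, 10, 3, 4, 5, 6, 2, 7, 9, 0] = (0 8 7 2 10)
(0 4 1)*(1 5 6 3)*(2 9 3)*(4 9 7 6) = (0 9 3 1)(2 7 6)(4 5) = [9, 0, 7, 1, 5, 4, 2, 6, 8, 3]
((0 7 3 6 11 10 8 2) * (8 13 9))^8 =(0 8 13 11 3)(2 9 10 6 7)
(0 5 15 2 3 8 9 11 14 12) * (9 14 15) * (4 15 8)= (0 5 9 11 8 14 12)(2 3 4 15)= [5, 1, 3, 4, 15, 9, 6, 7, 14, 11, 10, 8, 0, 13, 12, 2]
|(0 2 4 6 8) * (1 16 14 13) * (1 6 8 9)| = 12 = |(0 2 4 8)(1 16 14 13 6 9)|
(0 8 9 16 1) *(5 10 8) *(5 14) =(0 14 5 10 8 9 16 1) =[14, 0, 2, 3, 4, 10, 6, 7, 9, 16, 8, 11, 12, 13, 5, 15, 1]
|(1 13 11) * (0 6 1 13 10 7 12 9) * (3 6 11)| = 10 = |(0 11 13 3 6 1 10 7 12 9)|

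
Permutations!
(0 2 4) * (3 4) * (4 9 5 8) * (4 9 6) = (0 2 3 6 4)(5 8 9) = [2, 1, 3, 6, 0, 8, 4, 7, 9, 5]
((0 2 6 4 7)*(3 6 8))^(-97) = ((0 2 8 3 6 4 7))^(-97) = (0 2 8 3 6 4 7)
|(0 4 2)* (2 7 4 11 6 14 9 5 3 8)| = |(0 11 6 14 9 5 3 8 2)(4 7)| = 18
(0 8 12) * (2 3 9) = [8, 1, 3, 9, 4, 5, 6, 7, 12, 2, 10, 11, 0] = (0 8 12)(2 3 9)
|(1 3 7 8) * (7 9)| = 5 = |(1 3 9 7 8)|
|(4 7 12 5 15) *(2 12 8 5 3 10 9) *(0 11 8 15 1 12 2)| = 9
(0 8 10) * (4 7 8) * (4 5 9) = [5, 1, 2, 3, 7, 9, 6, 8, 10, 4, 0] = (0 5 9 4 7 8 10)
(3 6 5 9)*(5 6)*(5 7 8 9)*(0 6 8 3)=(0 6 8 9)(3 7)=[6, 1, 2, 7, 4, 5, 8, 3, 9, 0]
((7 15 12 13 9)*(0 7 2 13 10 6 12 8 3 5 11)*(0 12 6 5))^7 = ((0 7 15 8 3)(2 13 9)(5 11 12 10))^7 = (0 15 3 7 8)(2 13 9)(5 10 12 11)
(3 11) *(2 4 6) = (2 4 6)(3 11) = [0, 1, 4, 11, 6, 5, 2, 7, 8, 9, 10, 3]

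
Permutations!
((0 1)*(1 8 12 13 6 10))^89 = (0 10 13 8 1 6 12)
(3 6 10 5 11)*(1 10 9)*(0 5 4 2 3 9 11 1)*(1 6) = [5, 10, 3, 1, 2, 6, 11, 7, 8, 0, 4, 9] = (0 5 6 11 9)(1 10 4 2 3)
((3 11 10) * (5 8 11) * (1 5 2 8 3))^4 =(1 8 5 11 3 10 2)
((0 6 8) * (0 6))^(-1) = ((6 8))^(-1) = (6 8)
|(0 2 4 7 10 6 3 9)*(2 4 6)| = 8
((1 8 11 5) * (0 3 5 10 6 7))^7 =(0 6 11 1 3 7 10 8 5)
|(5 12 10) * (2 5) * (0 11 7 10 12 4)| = |(12)(0 11 7 10 2 5 4)| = 7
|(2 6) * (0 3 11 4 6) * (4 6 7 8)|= 15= |(0 3 11 6 2)(4 7 8)|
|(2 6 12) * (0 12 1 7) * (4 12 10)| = 8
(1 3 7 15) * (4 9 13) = (1 3 7 15)(4 9 13) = [0, 3, 2, 7, 9, 5, 6, 15, 8, 13, 10, 11, 12, 4, 14, 1]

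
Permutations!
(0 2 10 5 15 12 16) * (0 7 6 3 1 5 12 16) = [2, 5, 10, 1, 4, 15, 3, 6, 8, 9, 12, 11, 0, 13, 14, 16, 7] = (0 2 10 12)(1 5 15 16 7 6 3)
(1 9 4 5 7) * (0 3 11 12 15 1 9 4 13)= (0 3 11 12 15 1 4 5 7 9 13)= [3, 4, 2, 11, 5, 7, 6, 9, 8, 13, 10, 12, 15, 0, 14, 1]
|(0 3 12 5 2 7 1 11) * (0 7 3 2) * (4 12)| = 6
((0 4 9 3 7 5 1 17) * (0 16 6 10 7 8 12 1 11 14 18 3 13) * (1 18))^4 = (18)(1 10 14 6 11 16 5 17 7)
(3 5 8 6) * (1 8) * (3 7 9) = (1 8 6 7 9 3 5) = [0, 8, 2, 5, 4, 1, 7, 9, 6, 3]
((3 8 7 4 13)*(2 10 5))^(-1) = (2 5 10)(3 13 4 7 8)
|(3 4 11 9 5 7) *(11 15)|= 7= |(3 4 15 11 9 5 7)|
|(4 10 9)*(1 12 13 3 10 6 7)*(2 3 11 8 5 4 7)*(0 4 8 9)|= 6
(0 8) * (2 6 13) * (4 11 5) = (0 8)(2 6 13)(4 11 5) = [8, 1, 6, 3, 11, 4, 13, 7, 0, 9, 10, 5, 12, 2]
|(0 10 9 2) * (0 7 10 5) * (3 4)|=4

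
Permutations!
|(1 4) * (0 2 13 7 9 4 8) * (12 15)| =|(0 2 13 7 9 4 1 8)(12 15)| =8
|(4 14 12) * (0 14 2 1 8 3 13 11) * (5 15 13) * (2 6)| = 13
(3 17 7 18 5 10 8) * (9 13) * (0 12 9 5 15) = (0 12 9 13 5 10 8 3 17 7 18 15) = [12, 1, 2, 17, 4, 10, 6, 18, 3, 13, 8, 11, 9, 5, 14, 0, 16, 7, 15]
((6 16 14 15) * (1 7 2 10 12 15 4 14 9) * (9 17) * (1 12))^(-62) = ((1 7 2 10)(4 14)(6 16 17 9 12 15))^(-62) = (1 2)(6 12 17)(7 10)(9 16 15)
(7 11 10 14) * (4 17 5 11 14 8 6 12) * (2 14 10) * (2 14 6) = (2 6 12 4 17 5 11 14 7 10 8) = [0, 1, 6, 3, 17, 11, 12, 10, 2, 9, 8, 14, 4, 13, 7, 15, 16, 5]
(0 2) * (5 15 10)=(0 2)(5 15 10)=[2, 1, 0, 3, 4, 15, 6, 7, 8, 9, 5, 11, 12, 13, 14, 10]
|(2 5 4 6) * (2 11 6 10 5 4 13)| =10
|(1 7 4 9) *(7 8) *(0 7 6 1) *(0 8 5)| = 8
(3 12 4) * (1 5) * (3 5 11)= (1 11 3 12 4 5)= [0, 11, 2, 12, 5, 1, 6, 7, 8, 9, 10, 3, 4]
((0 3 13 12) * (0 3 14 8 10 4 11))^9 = ((0 14 8 10 4 11)(3 13 12))^9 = (0 10)(4 14)(8 11)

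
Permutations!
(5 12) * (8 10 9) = (5 12)(8 10 9) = [0, 1, 2, 3, 4, 12, 6, 7, 10, 8, 9, 11, 5]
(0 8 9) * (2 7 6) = (0 8 9)(2 7 6) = [8, 1, 7, 3, 4, 5, 2, 6, 9, 0]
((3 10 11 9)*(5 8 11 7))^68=(3 11 5 10 9 8 7)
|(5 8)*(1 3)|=|(1 3)(5 8)|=2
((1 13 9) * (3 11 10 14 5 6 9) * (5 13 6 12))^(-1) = (1 9 6)(3 13 14 10 11)(5 12)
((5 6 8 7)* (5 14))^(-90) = (14)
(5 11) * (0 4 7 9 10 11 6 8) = (0 4 7 9 10 11 5 6 8) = [4, 1, 2, 3, 7, 6, 8, 9, 0, 10, 11, 5]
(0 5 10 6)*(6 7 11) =(0 5 10 7 11 6) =[5, 1, 2, 3, 4, 10, 0, 11, 8, 9, 7, 6]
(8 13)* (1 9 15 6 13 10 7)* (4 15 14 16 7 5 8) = (1 9 14 16 7)(4 15 6 13)(5 8 10) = [0, 9, 2, 3, 15, 8, 13, 1, 10, 14, 5, 11, 12, 4, 16, 6, 7]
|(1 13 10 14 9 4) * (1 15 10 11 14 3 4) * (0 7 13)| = 28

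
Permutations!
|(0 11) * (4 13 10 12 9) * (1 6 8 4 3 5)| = |(0 11)(1 6 8 4 13 10 12 9 3 5)| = 10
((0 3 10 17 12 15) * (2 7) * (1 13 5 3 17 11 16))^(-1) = ((0 17 12 15)(1 13 5 3 10 11 16)(2 7))^(-1) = (0 15 12 17)(1 16 11 10 3 5 13)(2 7)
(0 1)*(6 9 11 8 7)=(0 1)(6 9 11 8 7)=[1, 0, 2, 3, 4, 5, 9, 6, 7, 11, 10, 8]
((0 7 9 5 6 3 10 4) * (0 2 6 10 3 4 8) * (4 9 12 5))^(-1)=((0 7 12 5 10 8)(2 6 9 4))^(-1)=(0 8 10 5 12 7)(2 4 9 6)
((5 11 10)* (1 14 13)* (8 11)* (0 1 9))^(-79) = ((0 1 14 13 9)(5 8 11 10))^(-79) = (0 1 14 13 9)(5 8 11 10)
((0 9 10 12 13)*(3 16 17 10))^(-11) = (0 10 3 13 17 9 12 16)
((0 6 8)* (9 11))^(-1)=(0 8 6)(9 11)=((0 6 8)(9 11))^(-1)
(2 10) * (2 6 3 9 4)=(2 10 6 3 9 4)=[0, 1, 10, 9, 2, 5, 3, 7, 8, 4, 6]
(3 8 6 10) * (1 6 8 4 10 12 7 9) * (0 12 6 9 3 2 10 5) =[12, 9, 10, 4, 5, 0, 6, 3, 8, 1, 2, 11, 7] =(0 12 7 3 4 5)(1 9)(2 10)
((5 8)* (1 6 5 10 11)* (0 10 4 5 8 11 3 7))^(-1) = ((0 10 3 7)(1 6 8 4 5 11))^(-1) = (0 7 3 10)(1 11 5 4 8 6)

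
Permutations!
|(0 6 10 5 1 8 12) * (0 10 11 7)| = 20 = |(0 6 11 7)(1 8 12 10 5)|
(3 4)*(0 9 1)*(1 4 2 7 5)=(0 9 4 3 2 7 5 1)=[9, 0, 7, 2, 3, 1, 6, 5, 8, 4]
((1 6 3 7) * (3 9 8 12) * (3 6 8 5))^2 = ((1 8 12 6 9 5 3 7))^2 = (1 12 9 3)(5 7 8 6)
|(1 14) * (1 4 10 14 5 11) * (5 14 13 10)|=|(1 14 4 5 11)(10 13)|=10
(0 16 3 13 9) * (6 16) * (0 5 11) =(0 6 16 3 13 9 5 11) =[6, 1, 2, 13, 4, 11, 16, 7, 8, 5, 10, 0, 12, 9, 14, 15, 3]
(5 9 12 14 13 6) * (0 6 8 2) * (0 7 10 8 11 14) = [6, 1, 7, 3, 4, 9, 5, 10, 2, 12, 8, 14, 0, 11, 13] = (0 6 5 9 12)(2 7 10 8)(11 14 13)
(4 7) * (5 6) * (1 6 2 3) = (1 6 5 2 3)(4 7) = [0, 6, 3, 1, 7, 2, 5, 4]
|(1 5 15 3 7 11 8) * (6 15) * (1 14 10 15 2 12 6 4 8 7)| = 24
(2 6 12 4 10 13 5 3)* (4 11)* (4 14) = (2 6 12 11 14 4 10 13 5 3) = [0, 1, 6, 2, 10, 3, 12, 7, 8, 9, 13, 14, 11, 5, 4]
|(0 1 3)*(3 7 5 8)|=|(0 1 7 5 8 3)|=6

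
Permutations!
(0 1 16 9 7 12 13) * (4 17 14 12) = [1, 16, 2, 3, 17, 5, 6, 4, 8, 7, 10, 11, 13, 0, 12, 15, 9, 14] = (0 1 16 9 7 4 17 14 12 13)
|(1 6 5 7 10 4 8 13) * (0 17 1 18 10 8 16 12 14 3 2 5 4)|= |(0 17 1 6 4 16 12 14 3 2 5 7 8 13 18 10)|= 16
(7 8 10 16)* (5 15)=(5 15)(7 8 10 16)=[0, 1, 2, 3, 4, 15, 6, 8, 10, 9, 16, 11, 12, 13, 14, 5, 7]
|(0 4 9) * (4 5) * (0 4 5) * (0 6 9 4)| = 3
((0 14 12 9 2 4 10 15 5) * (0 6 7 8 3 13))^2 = (0 12 2 10 5 7 3)(4 15 6 8 13 14 9)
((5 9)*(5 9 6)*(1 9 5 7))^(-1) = (1 7 6 5 9)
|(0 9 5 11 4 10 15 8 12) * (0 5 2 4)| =|(0 9 2 4 10 15 8 12 5 11)| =10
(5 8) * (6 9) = (5 8)(6 9) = [0, 1, 2, 3, 4, 8, 9, 7, 5, 6]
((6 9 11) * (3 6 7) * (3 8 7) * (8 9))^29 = ((3 6 8 7 9 11))^29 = (3 11 9 7 8 6)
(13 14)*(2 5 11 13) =(2 5 11 13 14) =[0, 1, 5, 3, 4, 11, 6, 7, 8, 9, 10, 13, 12, 14, 2]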